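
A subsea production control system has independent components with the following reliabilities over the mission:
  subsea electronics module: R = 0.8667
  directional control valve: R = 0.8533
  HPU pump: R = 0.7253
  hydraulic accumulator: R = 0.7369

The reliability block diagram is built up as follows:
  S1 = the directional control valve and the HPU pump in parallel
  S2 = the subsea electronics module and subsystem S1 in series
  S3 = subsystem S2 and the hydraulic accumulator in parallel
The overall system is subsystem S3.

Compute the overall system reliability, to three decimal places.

0.956

Parallel (directional control valve and HPU pump): 1 − (1 − 0.85330)(1 − 0.72530) = 0.95970
Series (subsea electronics module and [0.95970]): 0.86670 × 0.95970 = 0.83177
Parallel ([0.83177] and hydraulic accumulator): 1 − (1 − 0.83177)(1 − 0.73690) = 0.956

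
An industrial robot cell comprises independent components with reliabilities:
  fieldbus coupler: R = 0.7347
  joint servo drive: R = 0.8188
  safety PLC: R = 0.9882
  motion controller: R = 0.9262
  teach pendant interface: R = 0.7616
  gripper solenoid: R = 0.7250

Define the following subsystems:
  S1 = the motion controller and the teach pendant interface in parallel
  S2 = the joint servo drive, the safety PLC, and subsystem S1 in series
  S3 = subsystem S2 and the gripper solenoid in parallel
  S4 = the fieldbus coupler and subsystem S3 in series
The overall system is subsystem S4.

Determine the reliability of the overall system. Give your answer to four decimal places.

Parallel (motion controller and teach pendant interface): 1 − (1 − 0.926200)(1 − 0.761600) = 0.982406
Series (joint servo drive, safety PLC, and [0.982406]): 0.818800 × 0.988200 × 0.982406 = 0.794902
Parallel ([0.794902] and gripper solenoid): 1 − (1 − 0.794902)(1 − 0.725000) = 0.943598
Series (fieldbus coupler and [0.943598]): 0.734700 × 0.943598 = 0.6933

0.6933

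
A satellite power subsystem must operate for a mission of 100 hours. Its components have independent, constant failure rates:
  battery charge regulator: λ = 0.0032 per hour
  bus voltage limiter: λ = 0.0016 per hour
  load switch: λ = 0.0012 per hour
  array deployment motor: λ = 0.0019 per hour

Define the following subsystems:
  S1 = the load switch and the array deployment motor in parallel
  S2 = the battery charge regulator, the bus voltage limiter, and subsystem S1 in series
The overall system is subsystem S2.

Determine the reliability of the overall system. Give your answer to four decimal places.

R(battery charge regulator) = exp(−0.0032 × 100) = 0.726149
R(bus voltage limiter) = exp(−0.0016 × 100) = 0.852144
R(load switch) = exp(−0.0012 × 100) = 0.886920
R(array deployment motor) = exp(−0.0019 × 100) = 0.826959
Parallel (load switch and array deployment motor): 1 − (1 − 0.886920)(1 − 0.826959) = 0.980433
Series (battery charge regulator, bus voltage limiter, and [0.980433]): 0.726149 × 0.852144 × 0.980433 = 0.6067

0.6067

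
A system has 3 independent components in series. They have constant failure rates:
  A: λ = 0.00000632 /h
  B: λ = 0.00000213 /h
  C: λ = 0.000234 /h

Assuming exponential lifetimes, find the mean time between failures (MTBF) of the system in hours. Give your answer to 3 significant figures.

Series of exponential components: λ_sys = Σ λ_i
λ_sys = 0.00000632 + 0.00000213 + 0.000234 = 2.4245e-04 /h
MTBF = 1 / λ_sys = 4120 h

4120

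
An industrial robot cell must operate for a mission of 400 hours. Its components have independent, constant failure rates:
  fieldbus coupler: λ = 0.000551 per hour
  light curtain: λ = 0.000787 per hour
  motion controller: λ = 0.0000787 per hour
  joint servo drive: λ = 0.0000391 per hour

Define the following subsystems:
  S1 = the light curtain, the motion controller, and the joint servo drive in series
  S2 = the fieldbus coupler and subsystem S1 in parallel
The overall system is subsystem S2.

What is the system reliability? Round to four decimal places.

R(fieldbus coupler) = exp(−0.000551 × 400) = 0.802198
R(light curtain) = exp(−0.000787 × 400) = 0.729935
R(motion controller) = exp(−0.0000787 × 400) = 0.969010
R(joint servo drive) = exp(−0.0000391 × 400) = 0.984482
Series (light curtain, motion controller, and joint servo drive): 0.729935 × 0.969010 × 0.984482 = 0.696338
Parallel (fieldbus coupler and [0.696338]): 1 − (1 − 0.802198)(1 − 0.696338) = 0.9399

0.9399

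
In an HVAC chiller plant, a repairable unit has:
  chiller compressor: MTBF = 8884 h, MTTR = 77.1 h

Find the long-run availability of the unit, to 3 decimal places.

A(chiller compressor) = MTBF/(MTBF+MTTR) = 8884/(8884+77.1) = 0.991

0.991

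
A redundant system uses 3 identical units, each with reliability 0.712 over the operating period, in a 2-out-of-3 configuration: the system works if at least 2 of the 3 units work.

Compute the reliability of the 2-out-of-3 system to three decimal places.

0.799

R = Σ_{i=2}^{3} C(3,i) p^i (1−p)^{3−i} with p = 0.712
C(3,2)·0.712^2·0.288^1 = 0.43800
C(3,3)·0.712^3·0.288^0 = 0.36094
Sum = 0.799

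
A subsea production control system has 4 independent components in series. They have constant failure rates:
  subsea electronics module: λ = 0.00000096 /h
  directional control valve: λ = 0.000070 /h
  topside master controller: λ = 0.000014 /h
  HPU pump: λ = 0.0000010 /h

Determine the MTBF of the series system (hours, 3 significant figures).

11600

Series of exponential components: λ_sys = Σ λ_i
λ_sys = 0.00000096 + 0.000070 + 0.000014 + 0.0000010 = 8.5960e-05 /h
MTBF = 1 / λ_sys = 11600 h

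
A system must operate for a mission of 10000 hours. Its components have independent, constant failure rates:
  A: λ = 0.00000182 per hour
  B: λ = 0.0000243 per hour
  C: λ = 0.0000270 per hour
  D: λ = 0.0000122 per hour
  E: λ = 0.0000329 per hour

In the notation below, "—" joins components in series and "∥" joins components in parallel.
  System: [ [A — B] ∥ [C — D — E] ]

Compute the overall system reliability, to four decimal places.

0.8819

R(A) = exp(−0.00000182 × 10000) = 0.981965
R(B) = exp(−0.0000243 × 10000) = 0.784272
R(C) = exp(−0.0000270 × 10000) = 0.763379
R(D) = exp(−0.0000122 × 10000) = 0.885148
R(E) = exp(−0.0000329 × 10000) = 0.719643
Series (A and B): 0.981965 × 0.784272 = 0.770128
Series (C, D, and E): 0.763379 × 0.885148 × 0.719643 = 0.486265
Parallel ([0.770128] and [0.486265]): 1 − (1 − 0.770128)(1 − 0.486265) = 0.8819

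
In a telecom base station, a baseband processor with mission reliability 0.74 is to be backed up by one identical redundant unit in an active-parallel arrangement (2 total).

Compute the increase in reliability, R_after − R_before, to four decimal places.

0.1924

R_before = 0.74
R_after = 1 − (1 − 0.74)^2 = 0.9324
ΔR = 0.9324 − 0.74 = 0.1924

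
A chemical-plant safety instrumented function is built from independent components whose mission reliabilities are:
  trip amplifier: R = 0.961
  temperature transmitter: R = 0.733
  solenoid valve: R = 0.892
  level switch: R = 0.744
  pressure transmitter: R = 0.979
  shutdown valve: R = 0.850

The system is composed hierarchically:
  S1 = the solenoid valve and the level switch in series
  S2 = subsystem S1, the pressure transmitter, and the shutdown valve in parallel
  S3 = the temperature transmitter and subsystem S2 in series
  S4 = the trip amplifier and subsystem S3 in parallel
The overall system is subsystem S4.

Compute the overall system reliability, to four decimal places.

Series (solenoid valve and level switch): 0.892000 × 0.744000 = 0.663648
Parallel ([0.663648], pressure transmitter, and shutdown valve): 1 − (1 − 0.663648)(1 − 0.979000)(1 − 0.850000) = 0.998940
Series (temperature transmitter and [0.998940]): 0.733000 × 0.998940 = 0.732223
Parallel (trip amplifier and [0.732223]): 1 − (1 − 0.961000)(1 − 0.732223) = 0.9896

0.9896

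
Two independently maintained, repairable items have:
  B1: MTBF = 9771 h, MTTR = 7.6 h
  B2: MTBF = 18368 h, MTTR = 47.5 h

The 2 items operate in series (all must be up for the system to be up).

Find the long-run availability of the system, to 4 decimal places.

A(B1) = MTBF/(MTBF+MTTR) = 9771/(9771+7.6) = 0.999223
A(B2) = MTBF/(MTBF+MTTR) = 18368/(18368+47.5) = 0.997421
Series availability: 0.999223 × 0.997421 = 0.9966

0.9966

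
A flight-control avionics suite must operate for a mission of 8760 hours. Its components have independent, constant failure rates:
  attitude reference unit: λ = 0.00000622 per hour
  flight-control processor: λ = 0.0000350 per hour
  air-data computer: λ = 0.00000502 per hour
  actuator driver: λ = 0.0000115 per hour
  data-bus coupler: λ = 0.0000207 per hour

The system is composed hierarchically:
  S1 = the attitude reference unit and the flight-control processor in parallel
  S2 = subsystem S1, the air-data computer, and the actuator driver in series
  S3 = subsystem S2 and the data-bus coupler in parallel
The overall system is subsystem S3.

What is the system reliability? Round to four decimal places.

R(attitude reference unit) = exp(−0.00000622 × 8760) = 0.946971
R(flight-control processor) = exp(−0.0000350 × 8760) = 0.735945
R(air-data computer) = exp(−0.00000502 × 8760) = 0.956978
R(actuator driver) = exp(−0.0000115 × 8760) = 0.904168
R(data-bus coupler) = exp(−0.0000207 × 8760) = 0.834158
Parallel (attitude reference unit and flight-control processor): 1 − (1 − 0.946971)(1 − 0.735945) = 0.985997
Series ([0.985997], air-data computer, and actuator driver): 0.985997 × 0.956978 × 0.904168 = 0.853153
Parallel ([0.853153] and data-bus coupler): 1 − (1 − 0.853153)(1 − 0.834158) = 0.9756

0.9756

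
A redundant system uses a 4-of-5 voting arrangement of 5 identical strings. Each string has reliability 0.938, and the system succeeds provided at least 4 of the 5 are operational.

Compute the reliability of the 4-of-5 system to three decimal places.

R = Σ_{i=4}^{5} C(5,i) p^i (1−p)^{5−i} with p = 0.938
C(5,4)·0.938^4·0.062^1 = 0.23998
C(5,5)·0.938^5·0.062^0 = 0.72613
Sum = 0.966

0.966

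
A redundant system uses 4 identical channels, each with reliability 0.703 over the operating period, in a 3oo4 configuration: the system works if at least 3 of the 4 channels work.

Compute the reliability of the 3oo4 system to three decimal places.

0.657

R = Σ_{i=3}^{4} C(4,i) p^i (1−p)^{4−i} with p = 0.703
C(4,3)·0.703^3·0.297^1 = 0.41275
C(4,4)·0.703^4·0.297^0 = 0.24424
Sum = 0.657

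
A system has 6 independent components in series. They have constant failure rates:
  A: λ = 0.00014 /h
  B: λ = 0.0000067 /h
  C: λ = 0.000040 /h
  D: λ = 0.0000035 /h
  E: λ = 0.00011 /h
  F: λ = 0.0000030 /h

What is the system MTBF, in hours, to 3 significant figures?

Series of exponential components: λ_sys = Σ λ_i
λ_sys = 0.00014 + 0.0000067 + 0.000040 + 0.0000035 + 0.00011 + 0.0000030 = 3.0320e-04 /h
MTBF = 1 / λ_sys = 3300 h

3300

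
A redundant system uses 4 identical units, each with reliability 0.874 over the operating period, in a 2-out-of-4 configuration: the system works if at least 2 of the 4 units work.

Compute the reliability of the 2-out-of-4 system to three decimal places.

R = Σ_{i=2}^{4} C(4,i) p^i (1−p)^{4−i} with p = 0.874
C(4,2)·0.874^2·0.126^2 = 0.07276
C(4,3)·0.874^3·0.126^1 = 0.33648
C(4,4)·0.874^4·0.126^0 = 0.58351
Sum = 0.993

0.993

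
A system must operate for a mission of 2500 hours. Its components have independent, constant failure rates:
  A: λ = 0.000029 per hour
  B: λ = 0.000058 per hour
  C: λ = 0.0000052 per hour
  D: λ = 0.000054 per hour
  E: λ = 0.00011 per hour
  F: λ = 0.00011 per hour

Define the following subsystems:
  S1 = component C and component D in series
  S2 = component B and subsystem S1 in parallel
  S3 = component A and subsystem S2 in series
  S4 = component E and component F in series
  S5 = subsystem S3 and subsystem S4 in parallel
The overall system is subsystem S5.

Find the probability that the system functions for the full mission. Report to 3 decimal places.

R(A) = exp(−0.000029 × 2500) = 0.93007
R(B) = exp(−0.000058 × 2500) = 0.86502
R(C) = exp(−0.0000052 × 2500) = 0.98708
R(D) = exp(−0.000054 × 2500) = 0.87372
R(E) = exp(−0.00011 × 2500) = 0.75957
R(F) = exp(−0.00011 × 2500) = 0.75957
Series (C and D): 0.98708 × 0.87372 = 0.86243
Parallel (B and [0.86243]): 1 − (1 − 0.86502)(1 − 0.86243) = 0.98143
Series (A and [0.98143]): 0.93007 × 0.98143 = 0.91280
Series (E and F): 0.75957 × 0.75957 = 0.57695
Parallel ([0.91280] and [0.57695]): 1 − (1 − 0.91280)(1 − 0.57695) = 0.963

0.963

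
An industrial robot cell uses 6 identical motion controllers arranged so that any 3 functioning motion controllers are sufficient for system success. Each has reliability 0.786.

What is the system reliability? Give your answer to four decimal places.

R = Σ_{i=3}^{6} C(6,i) p^i (1−p)^{6−i} with p = 0.786
C(6,3)·0.786^3·0.214^3 = 0.095179
C(6,4)·0.786^4·0.214^2 = 0.262186
C(6,5)·0.786^5·0.214^1 = 0.385192
C(6,6)·0.786^6·0.214^0 = 0.235795
Sum = 0.9784

0.9784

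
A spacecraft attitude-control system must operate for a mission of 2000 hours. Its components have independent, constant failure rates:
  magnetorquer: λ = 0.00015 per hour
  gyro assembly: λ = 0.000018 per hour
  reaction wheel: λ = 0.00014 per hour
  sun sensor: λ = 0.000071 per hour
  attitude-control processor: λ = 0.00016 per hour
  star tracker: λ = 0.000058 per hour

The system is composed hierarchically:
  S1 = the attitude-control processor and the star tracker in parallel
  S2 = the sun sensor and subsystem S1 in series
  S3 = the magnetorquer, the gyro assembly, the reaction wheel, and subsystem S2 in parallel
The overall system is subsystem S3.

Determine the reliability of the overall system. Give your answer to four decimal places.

0.9996

R(magnetorquer) = exp(−0.00015 × 2000) = 0.740818
R(gyro assembly) = exp(−0.000018 × 2000) = 0.964640
R(reaction wheel) = exp(−0.00014 × 2000) = 0.755784
R(sun sensor) = exp(−0.000071 × 2000) = 0.867621
R(attitude-control processor) = exp(−0.00016 × 2000) = 0.726149
R(star tracker) = exp(−0.000058 × 2000) = 0.890475
Parallel (attitude-control processor and star tracker): 1 − (1 − 0.726149)(1 − 0.890475) = 0.970006
Series (sun sensor and [0.970006]): 0.867621 × 0.970006 = 0.841598
Parallel (magnetorquer, gyro assembly, reaction wheel, and [0.841598]): 1 − (1 − 0.740818)(1 − 0.964640)(1 − 0.755784)(1 − 0.841598) = 0.9996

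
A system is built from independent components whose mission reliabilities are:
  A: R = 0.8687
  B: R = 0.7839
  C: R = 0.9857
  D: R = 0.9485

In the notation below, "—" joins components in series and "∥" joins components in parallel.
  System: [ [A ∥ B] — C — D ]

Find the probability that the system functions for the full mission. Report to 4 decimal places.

Parallel (A and B): 1 − (1 − 0.868700)(1 − 0.783900) = 0.971626
Series ([0.971626], C, and D): 0.971626 × 0.985700 × 0.948500 = 0.9084

0.9084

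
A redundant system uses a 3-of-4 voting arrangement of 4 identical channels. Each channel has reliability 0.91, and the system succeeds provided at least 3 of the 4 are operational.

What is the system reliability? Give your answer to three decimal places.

R = Σ_{i=3}^{4} C(4,i) p^i (1−p)^{4−i} with p = 0.91
C(4,3)·0.91^3·0.09^1 = 0.27129
C(4,4)·0.91^4·0.09^0 = 0.68575
Sum = 0.957

0.957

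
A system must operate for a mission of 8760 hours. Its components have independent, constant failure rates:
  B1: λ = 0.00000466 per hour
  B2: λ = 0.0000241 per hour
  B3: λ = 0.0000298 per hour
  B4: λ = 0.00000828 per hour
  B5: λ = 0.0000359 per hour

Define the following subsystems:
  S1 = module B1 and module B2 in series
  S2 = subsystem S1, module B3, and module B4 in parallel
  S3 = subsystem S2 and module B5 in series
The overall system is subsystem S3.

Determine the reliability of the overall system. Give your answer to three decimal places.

R(B1) = exp(−0.00000466 × 8760) = 0.96000
R(B2) = exp(−0.0000241 × 8760) = 0.80968
R(B3) = exp(−0.0000298 × 8760) = 0.77024
R(B4) = exp(−0.00000828 × 8760) = 0.93004
R(B5) = exp(−0.0000359 × 8760) = 0.73017
Series (B1 and B2): 0.96000 × 0.80968 = 0.77729
Parallel ([0.77729], B3, and B4): 1 − (1 − 0.77729)(1 − 0.77024)(1 − 0.93004) = 0.99642
Series ([0.99642] and B5): 0.99642 × 0.73017 = 0.728

0.728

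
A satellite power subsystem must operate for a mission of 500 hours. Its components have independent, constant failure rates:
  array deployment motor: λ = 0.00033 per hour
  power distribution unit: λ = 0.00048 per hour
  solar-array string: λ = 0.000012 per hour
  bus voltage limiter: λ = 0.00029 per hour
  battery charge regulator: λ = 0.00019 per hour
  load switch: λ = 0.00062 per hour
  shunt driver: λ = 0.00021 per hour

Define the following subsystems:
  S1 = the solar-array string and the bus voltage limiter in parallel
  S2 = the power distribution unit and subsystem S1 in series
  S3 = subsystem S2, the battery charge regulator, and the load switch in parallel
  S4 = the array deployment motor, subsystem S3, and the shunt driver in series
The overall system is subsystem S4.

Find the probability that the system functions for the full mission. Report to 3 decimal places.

0.759

R(array deployment motor) = exp(−0.00033 × 500) = 0.84789
R(power distribution unit) = exp(−0.00048 × 500) = 0.78663
R(solar-array string) = exp(−0.000012 × 500) = 0.99402
R(bus voltage limiter) = exp(−0.00029 × 500) = 0.86502
R(battery charge regulator) = exp(−0.00019 × 500) = 0.90937
R(load switch) = exp(−0.00062 × 500) = 0.73345
R(shunt driver) = exp(−0.00021 × 500) = 0.90032
Parallel (solar-array string and bus voltage limiter): 1 − (1 − 0.99402)(1 − 0.86502) = 0.99919
Series (power distribution unit and [0.99919]): 0.78663 × 0.99919 = 0.78599
Parallel ([0.78599], battery charge regulator, and load switch): 1 − (1 − 0.78599)(1 − 0.90937)(1 − 0.73345) = 0.99483
Series (array deployment motor, [0.99483], and shunt driver): 0.84789 × 0.99483 × 0.90032 = 0.759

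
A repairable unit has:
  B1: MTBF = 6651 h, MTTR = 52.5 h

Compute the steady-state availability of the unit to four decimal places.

0.9922

A(B1) = MTBF/(MTBF+MTTR) = 6651/(6651+52.5) = 0.9922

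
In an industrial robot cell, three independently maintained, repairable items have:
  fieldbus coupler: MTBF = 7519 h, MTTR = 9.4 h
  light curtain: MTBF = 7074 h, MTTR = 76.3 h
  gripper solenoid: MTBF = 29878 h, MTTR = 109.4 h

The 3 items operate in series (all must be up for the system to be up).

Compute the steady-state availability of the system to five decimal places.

0.98449

A(fieldbus coupler) = MTBF/(MTBF+MTTR) = 7519/(7519+9.4) = 0.998751
A(light curtain) = MTBF/(MTBF+MTTR) = 7074/(7074+76.3) = 0.989329
A(gripper solenoid) = MTBF/(MTBF+MTTR) = 29878/(29878+109.4) = 0.996352
Series availability: 0.998751 × 0.989329 × 0.996352 = 0.98449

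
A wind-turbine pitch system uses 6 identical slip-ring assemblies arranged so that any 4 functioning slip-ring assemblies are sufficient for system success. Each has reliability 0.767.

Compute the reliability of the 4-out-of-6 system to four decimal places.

0.8565

R = Σ_{i=4}^{6} C(6,i) p^i (1−p)^{6−i} with p = 0.767
C(6,4)·0.767^4·0.233^2 = 0.281828
C(6,5)·0.767^5·0.233^1 = 0.371094
C(6,6)·0.767^6·0.233^0 = 0.203597
Sum = 0.8565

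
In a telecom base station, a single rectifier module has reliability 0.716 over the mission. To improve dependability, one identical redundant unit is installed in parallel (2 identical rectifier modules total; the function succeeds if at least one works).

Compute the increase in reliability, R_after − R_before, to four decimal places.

0.2033

R_before = 0.716
R_after = 1 − (1 − 0.716)^2 = 0.9193
ΔR = 0.9193 − 0.716 = 0.2033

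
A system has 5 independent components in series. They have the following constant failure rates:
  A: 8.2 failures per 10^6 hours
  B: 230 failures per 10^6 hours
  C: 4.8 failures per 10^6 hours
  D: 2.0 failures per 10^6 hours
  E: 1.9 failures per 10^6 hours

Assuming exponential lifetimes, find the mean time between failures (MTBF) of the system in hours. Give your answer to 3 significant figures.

4050

Series of exponential components: λ_sys = Σ λ_i
λ_sys = 0.0000082 + 0.00023 + 0.0000048 + 0.0000020 + 0.0000019 = 2.4690e-04 /h
MTBF = 1 / λ_sys = 4050 h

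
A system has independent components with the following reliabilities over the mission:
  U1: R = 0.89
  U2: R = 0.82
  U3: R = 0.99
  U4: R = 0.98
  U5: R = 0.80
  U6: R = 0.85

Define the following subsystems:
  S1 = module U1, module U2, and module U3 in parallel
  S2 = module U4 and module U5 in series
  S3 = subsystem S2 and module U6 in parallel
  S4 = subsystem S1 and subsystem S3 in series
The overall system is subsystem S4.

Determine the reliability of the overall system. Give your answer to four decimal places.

0.9674

Parallel (U1, U2, and U3): 1 − (1 − 0.890000)(1 − 0.820000)(1 − 0.990000) = 0.999802
Series (U4 and U5): 0.980000 × 0.800000 = 0.784000
Parallel ([0.784000] and U6): 1 − (1 − 0.784000)(1 − 0.850000) = 0.967600
Series ([0.999802] and [0.967600]): 0.999802 × 0.967600 = 0.9674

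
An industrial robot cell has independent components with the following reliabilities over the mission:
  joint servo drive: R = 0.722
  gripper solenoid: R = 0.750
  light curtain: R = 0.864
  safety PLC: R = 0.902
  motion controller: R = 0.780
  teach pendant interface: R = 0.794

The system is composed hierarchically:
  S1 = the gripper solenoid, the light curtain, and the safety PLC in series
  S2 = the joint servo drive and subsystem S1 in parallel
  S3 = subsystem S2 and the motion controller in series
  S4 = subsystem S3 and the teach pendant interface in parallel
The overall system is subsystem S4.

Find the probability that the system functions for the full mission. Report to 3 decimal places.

0.936

Series (gripper solenoid, light curtain, and safety PLC): 0.75000 × 0.86400 × 0.90200 = 0.58450
Parallel (joint servo drive and [0.58450]): 1 − (1 − 0.72200)(1 − 0.58450) = 0.88449
Series ([0.88449] and motion controller): 0.88449 × 0.78000 = 0.68990
Parallel ([0.68990] and teach pendant interface): 1 − (1 − 0.68990)(1 − 0.79400) = 0.936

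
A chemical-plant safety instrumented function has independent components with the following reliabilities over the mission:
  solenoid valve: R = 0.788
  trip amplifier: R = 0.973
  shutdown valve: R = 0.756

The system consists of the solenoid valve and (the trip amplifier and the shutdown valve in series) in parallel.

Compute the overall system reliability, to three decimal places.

Series (trip amplifier and shutdown valve): 0.97300 × 0.75600 = 0.73559
Parallel (solenoid valve and [0.73559]): 1 − (1 − 0.78800)(1 − 0.73559) = 0.944

0.944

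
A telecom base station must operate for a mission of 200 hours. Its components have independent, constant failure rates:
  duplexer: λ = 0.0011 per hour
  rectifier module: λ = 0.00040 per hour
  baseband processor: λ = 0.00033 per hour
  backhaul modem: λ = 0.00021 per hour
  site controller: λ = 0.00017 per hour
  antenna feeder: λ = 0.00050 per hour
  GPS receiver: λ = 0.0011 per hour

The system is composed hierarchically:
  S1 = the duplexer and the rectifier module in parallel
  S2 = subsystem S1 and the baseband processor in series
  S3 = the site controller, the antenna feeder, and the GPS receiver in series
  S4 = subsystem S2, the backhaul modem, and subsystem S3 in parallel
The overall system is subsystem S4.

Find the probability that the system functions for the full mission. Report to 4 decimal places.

0.9990

R(duplexer) = exp(−0.0011 × 200) = 0.802519
R(rectifier module) = exp(−0.00040 × 200) = 0.923116
R(baseband processor) = exp(−0.00033 × 200) = 0.936131
R(backhaul modem) = exp(−0.00021 × 200) = 0.958870
R(site controller) = exp(−0.00017 × 200) = 0.966572
R(antenna feeder) = exp(−0.00050 × 200) = 0.904837
R(GPS receiver) = exp(−0.0011 × 200) = 0.802519
Parallel (duplexer and rectifier module): 1 − (1 − 0.802519)(1 − 0.923116) = 0.984817
Series ([0.984817] and baseband processor): 0.984817 × 0.936131 = 0.921918
Series (site controller, antenna feeder, and GPS receiver): 0.966572 × 0.904837 × 0.802519 = 0.701875
Parallel ([0.921918], backhaul modem, and [0.701875]): 1 − (1 − 0.921918)(1 − 0.958870)(1 − 0.701875) = 0.9990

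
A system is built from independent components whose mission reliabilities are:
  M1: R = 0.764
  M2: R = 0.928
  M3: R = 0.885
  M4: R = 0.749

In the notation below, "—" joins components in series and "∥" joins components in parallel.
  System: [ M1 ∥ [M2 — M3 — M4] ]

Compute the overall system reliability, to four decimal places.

Series (M2, M3, and M4): 0.928000 × 0.885000 × 0.749000 = 0.615139
Parallel (M1 and [0.615139]): 1 − (1 − 0.764000)(1 − 0.615139) = 0.9092

0.9092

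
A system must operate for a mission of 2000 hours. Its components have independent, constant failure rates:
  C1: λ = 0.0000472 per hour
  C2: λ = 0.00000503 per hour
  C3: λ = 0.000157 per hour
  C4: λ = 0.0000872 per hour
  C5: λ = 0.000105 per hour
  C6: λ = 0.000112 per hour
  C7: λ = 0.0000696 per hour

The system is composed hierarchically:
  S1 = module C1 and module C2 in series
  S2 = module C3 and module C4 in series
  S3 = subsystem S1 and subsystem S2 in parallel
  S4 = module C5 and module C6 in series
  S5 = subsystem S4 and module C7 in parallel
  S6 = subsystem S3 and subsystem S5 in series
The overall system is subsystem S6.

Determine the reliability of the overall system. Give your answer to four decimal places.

0.9177

R(C1) = exp(−0.0000472 × 2000) = 0.909919
R(C2) = exp(−0.00000503 × 2000) = 0.989990
R(C3) = exp(−0.000157 × 2000) = 0.730519
R(C4) = exp(−0.0000872 × 2000) = 0.839961
R(C5) = exp(−0.000105 × 2000) = 0.810584
R(C6) = exp(−0.000112 × 2000) = 0.799315
R(C7) = exp(−0.0000696 × 2000) = 0.870054
Series (C1 and C2): 0.909919 × 0.989990 = 0.900811
Series (C3 and C4): 0.730519 × 0.839961 = 0.613607
Parallel ([0.900811] and [0.613607]): 1 − (1 − 0.900811)(1 − 0.613607) = 0.961674
Series (C5 and C6): 0.810584 × 0.799315 = 0.647912
Parallel ([0.647912] and C7): 1 − (1 − 0.647912)(1 − 0.870054) = 0.954248
Series ([0.961674] and [0.954248]): 0.961674 × 0.954248 = 0.9177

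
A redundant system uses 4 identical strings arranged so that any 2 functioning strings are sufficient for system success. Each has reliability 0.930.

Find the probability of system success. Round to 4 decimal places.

0.9987

R = Σ_{i=2}^{4} C(4,i) p^i (1−p)^{4−i} with p = 0.930
C(4,2)·0.930^2·0.070^2 = 0.025428
C(4,3)·0.930^3·0.070^1 = 0.225220
C(4,4)·0.930^4·0.070^0 = 0.748052
Sum = 0.9987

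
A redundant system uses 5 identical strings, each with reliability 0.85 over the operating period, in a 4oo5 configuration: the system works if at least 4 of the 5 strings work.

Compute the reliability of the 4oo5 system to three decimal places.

R = Σ_{i=4}^{5} C(5,i) p^i (1−p)^{5−i} with p = 0.85
C(5,4)·0.85^4·0.15^1 = 0.39150
C(5,5)·0.85^5·0.15^0 = 0.44371
Sum = 0.835

0.835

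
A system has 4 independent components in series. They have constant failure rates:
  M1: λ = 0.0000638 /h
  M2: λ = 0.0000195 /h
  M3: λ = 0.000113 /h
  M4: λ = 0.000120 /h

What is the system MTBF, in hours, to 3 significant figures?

3160

Series of exponential components: λ_sys = Σ λ_i
λ_sys = 0.0000638 + 0.0000195 + 0.000113 + 0.000120 = 3.1630e-04 /h
MTBF = 1 / λ_sys = 3160 h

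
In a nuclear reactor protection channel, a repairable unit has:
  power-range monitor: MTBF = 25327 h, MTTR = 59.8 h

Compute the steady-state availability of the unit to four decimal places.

0.9976

A(power-range monitor) = MTBF/(MTBF+MTTR) = 25327/(25327+59.8) = 0.9976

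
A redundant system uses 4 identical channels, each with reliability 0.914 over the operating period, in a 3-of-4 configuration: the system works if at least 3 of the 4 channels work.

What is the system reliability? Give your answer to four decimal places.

0.9605

R = Σ_{i=3}^{4} C(4,i) p^i (1−p)^{4−i} with p = 0.914
C(4,3)·0.914^3·0.086^1 = 0.262662
C(4,4)·0.914^4·0.086^0 = 0.697886
Sum = 0.9605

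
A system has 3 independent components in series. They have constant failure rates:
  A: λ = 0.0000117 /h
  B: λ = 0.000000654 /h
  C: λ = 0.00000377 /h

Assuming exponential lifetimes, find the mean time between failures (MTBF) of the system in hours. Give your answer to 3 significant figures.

62000

Series of exponential components: λ_sys = Σ λ_i
λ_sys = 0.0000117 + 0.000000654 + 0.00000377 = 1.6124e-05 /h
MTBF = 1 / λ_sys = 62000 h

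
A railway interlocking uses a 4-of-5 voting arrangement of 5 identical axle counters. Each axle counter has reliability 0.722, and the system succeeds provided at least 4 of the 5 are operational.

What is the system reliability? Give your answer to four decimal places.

0.5739

R = Σ_{i=4}^{5} C(5,i) p^i (1−p)^{5−i} with p = 0.722
C(5,4)·0.722^4·0.278^1 = 0.377714
C(5,5)·0.722^5·0.278^0 = 0.196194
Sum = 0.5739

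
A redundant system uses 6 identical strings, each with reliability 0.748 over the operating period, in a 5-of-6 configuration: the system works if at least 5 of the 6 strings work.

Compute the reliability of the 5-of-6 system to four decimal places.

0.5292

R = Σ_{i=5}^{6} C(6,i) p^i (1−p)^{6−i} with p = 0.748
C(6,5)·0.748^5·0.252^1 = 0.354046
C(6,6)·0.748^6·0.252^0 = 0.175150
Sum = 0.5292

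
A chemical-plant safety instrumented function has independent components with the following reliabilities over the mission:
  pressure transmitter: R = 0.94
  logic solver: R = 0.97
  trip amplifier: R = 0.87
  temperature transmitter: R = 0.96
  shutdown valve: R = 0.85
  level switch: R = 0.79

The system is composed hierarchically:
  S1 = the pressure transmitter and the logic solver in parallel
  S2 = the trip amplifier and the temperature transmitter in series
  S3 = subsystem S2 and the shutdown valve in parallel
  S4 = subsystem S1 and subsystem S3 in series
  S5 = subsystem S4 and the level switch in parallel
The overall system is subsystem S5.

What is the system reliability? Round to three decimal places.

0.994

Parallel (pressure transmitter and logic solver): 1 − (1 − 0.94000)(1 − 0.97000) = 0.99820
Series (trip amplifier and temperature transmitter): 0.87000 × 0.96000 = 0.83520
Parallel ([0.83520] and shutdown valve): 1 − (1 − 0.83520)(1 − 0.85000) = 0.97528
Series ([0.99820] and [0.97528]): 0.99820 × 0.97528 = 0.97352
Parallel ([0.97352] and level switch): 1 − (1 − 0.97352)(1 − 0.79000) = 0.994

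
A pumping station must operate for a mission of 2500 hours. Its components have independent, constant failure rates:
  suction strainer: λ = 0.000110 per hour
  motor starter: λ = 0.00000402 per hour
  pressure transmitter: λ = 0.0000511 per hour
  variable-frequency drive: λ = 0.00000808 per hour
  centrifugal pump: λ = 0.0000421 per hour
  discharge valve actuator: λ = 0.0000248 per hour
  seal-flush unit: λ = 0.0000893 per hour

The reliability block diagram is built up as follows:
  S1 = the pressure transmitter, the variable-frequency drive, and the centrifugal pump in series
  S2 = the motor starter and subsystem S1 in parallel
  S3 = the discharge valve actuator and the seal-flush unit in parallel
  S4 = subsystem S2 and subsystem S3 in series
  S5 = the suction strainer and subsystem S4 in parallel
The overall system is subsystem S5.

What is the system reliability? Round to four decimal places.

0.9966

R(suction strainer) = exp(−0.000110 × 2500) = 0.759572
R(motor starter) = exp(−0.00000402 × 2500) = 0.990000
R(pressure transmitter) = exp(−0.0000511 × 2500) = 0.880073
R(variable-frequency drive) = exp(−0.00000808 × 2500) = 0.980003
R(centrifugal pump) = exp(−0.0000421 × 2500) = 0.900099
R(discharge valve actuator) = exp(−0.0000248 × 2500) = 0.939883
R(seal-flush unit) = exp(−0.0000893 × 2500) = 0.799915
Series (pressure transmitter, variable-frequency drive, and centrifugal pump): 0.880073 × 0.980003 × 0.900099 = 0.776312
Parallel (motor starter and [0.776312]): 1 − (1 − 0.990000)(1 − 0.776312) = 0.997763
Parallel (discharge valve actuator and seal-flush unit): 1 − (1 − 0.939883)(1 − 0.799915) = 0.987971
Series ([0.997763] and [0.987971]): 0.997763 × 0.987971 = 0.985761
Parallel (suction strainer and [0.985761]): 1 − (1 − 0.759572)(1 − 0.985761) = 0.9966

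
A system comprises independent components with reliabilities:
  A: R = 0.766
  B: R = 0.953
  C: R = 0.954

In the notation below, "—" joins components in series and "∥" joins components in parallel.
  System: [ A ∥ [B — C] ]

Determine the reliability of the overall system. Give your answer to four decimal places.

0.9787

Series (B and C): 0.953000 × 0.954000 = 0.909162
Parallel (A and [0.909162]): 1 − (1 − 0.766000)(1 − 0.909162) = 0.9787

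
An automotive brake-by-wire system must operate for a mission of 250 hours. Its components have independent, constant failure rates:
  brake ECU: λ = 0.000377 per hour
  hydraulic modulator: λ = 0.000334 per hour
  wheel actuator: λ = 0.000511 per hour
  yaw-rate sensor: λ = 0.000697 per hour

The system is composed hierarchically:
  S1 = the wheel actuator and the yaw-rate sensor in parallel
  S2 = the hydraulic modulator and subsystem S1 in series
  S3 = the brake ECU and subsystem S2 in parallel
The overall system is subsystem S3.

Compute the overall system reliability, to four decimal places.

0.9912

R(brake ECU) = exp(−0.000377 × 250) = 0.910055
R(hydraulic modulator) = exp(−0.000334 × 250) = 0.919891
R(wheel actuator) = exp(−0.000511 × 250) = 0.880073
R(yaw-rate sensor) = exp(−0.000697 × 250) = 0.840087
Parallel (wheel actuator and yaw-rate sensor): 1 − (1 − 0.880073)(1 − 0.840087) = 0.980822
Series (hydraulic modulator and [0.980822]): 0.919891 × 0.980822 = 0.902249
Parallel (brake ECU and [0.902249]): 1 − (1 − 0.910055)(1 − 0.902249) = 0.9912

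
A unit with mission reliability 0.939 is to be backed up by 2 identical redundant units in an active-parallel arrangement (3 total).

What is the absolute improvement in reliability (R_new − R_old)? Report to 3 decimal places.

0.061

R_before = 0.939
R_after = 1 − (1 − 0.939)^3 = 1.000
ΔR = 1.000 − 0.939 = 0.061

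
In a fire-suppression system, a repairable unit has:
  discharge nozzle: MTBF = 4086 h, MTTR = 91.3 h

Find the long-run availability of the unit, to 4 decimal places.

A(discharge nozzle) = MTBF/(MTBF+MTTR) = 4086/(4086+91.3) = 0.9781

0.9781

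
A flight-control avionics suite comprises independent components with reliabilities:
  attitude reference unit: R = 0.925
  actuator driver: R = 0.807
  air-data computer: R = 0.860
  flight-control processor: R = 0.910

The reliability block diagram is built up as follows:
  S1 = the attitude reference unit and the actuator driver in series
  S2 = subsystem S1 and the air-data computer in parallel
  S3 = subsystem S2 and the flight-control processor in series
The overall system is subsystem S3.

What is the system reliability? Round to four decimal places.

0.8777

Series (attitude reference unit and actuator driver): 0.925000 × 0.807000 = 0.746475
Parallel ([0.746475] and air-data computer): 1 − (1 − 0.746475)(1 − 0.860000) = 0.964507
Series ([0.964507] and flight-control processor): 0.964507 × 0.910000 = 0.8777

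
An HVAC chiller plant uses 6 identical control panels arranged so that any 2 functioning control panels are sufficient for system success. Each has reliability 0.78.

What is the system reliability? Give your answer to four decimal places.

0.9975

R = Σ_{i=2}^{6} C(6,i) p^i (1−p)^{6−i} with p = 0.78
C(6,2)·0.78^2·0.22^4 = 0.021378
C(6,3)·0.78^3·0.22^3 = 0.101061
C(6,4)·0.78^4·0.22^2 = 0.268729
C(6,5)·0.78^5·0.22^1 = 0.381107
C(6,6)·0.78^6·0.22^0 = 0.225200
Sum = 0.9975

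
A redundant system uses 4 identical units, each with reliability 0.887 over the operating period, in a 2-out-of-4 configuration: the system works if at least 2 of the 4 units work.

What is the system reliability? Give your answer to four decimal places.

R = Σ_{i=2}^{4} C(4,i) p^i (1−p)^{4−i} with p = 0.887
C(4,2)·0.887^2·0.113^2 = 0.060278
C(4,3)·0.887^3·0.113^1 = 0.315435
C(4,4)·0.887^4·0.113^0 = 0.619005
Sum = 0.9947

0.9947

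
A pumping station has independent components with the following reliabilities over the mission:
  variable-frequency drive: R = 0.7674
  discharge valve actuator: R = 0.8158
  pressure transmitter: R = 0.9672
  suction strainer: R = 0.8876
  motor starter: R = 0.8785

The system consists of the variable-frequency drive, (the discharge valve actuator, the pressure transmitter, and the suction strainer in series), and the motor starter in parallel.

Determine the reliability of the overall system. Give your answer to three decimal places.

0.992

Series (discharge valve actuator, pressure transmitter, and suction strainer): 0.81580 × 0.96720 × 0.88760 = 0.70035
Parallel (variable-frequency drive, [0.70035], and motor starter): 1 − (1 − 0.76740)(1 − 0.70035)(1 − 0.87850) = 0.992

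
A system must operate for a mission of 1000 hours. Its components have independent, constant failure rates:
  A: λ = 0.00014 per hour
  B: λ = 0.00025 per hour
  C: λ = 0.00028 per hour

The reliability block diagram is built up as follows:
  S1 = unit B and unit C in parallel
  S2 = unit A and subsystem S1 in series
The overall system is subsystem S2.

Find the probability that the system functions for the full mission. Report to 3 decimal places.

R(A) = exp(−0.00014 × 1000) = 0.86936
R(B) = exp(−0.00025 × 1000) = 0.77880
R(C) = exp(−0.00028 × 1000) = 0.75578
Parallel (B and C): 1 − (1 − 0.77880)(1 − 0.75578) = 0.94598
Series (A and [0.94598]): 0.86936 × 0.94598 = 0.822

0.822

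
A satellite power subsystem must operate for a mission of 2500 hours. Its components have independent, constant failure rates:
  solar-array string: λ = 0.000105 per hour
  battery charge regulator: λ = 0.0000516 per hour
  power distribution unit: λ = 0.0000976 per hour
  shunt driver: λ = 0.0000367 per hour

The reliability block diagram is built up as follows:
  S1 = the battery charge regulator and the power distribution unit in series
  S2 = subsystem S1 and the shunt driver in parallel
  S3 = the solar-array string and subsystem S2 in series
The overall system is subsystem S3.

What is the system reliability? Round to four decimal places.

R(solar-array string) = exp(−0.000105 × 2500) = 0.769126
R(battery charge regulator) = exp(−0.0000516 × 2500) = 0.878974
R(power distribution unit) = exp(−0.0000976 × 2500) = 0.783488
R(shunt driver) = exp(−0.0000367 × 2500) = 0.912333
Series (battery charge regulator and power distribution unit): 0.878974 × 0.783488 = 0.688666
Parallel ([0.688666] and shunt driver): 1 − (1 − 0.688666)(1 − 0.912333) = 0.972706
Series (solar-array string and [0.972706]): 0.769126 × 0.972706 = 0.7481

0.7481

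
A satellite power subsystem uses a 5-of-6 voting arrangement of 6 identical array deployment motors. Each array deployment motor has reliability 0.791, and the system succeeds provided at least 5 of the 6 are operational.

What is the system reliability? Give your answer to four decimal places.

R = Σ_{i=5}^{6} C(6,i) p^i (1−p)^{6−i} with p = 0.791
C(6,5)·0.791^5·0.209^1 = 0.388311
C(6,6)·0.791^6·0.209^0 = 0.244940
Sum = 0.6333

0.6333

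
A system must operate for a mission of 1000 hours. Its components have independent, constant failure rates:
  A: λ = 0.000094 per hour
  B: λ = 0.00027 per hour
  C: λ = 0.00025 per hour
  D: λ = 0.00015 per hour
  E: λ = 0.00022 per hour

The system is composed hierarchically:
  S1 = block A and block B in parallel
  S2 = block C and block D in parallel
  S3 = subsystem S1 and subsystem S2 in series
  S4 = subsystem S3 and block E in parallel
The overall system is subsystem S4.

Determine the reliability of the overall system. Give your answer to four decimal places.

0.9899

R(A) = exp(−0.000094 × 1000) = 0.910283
R(B) = exp(−0.00027 × 1000) = 0.763379
R(C) = exp(−0.00025 × 1000) = 0.778801
R(D) = exp(−0.00015 × 1000) = 0.860708
R(E) = exp(−0.00022 × 1000) = 0.802519
Parallel (A and B): 1 − (1 − 0.910283)(1 − 0.763379) = 0.978771
Parallel (C and D): 1 − (1 − 0.778801)(1 − 0.860708) = 0.969189
Series ([0.978771] and [0.969189]): 0.978771 × 0.969189 = 0.948614
Parallel ([0.948614] and E): 1 − (1 − 0.948614)(1 − 0.802519) = 0.9899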